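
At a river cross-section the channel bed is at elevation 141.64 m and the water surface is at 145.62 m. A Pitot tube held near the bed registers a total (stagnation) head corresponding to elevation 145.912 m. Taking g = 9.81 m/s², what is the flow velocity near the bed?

Near the bed, under hydrostatic conditions, the piezometric head (z + ψ) equals the free-surface elevation, 145.62 m.
Velocity head = total − piezometric = 145.912 − 145.62 = 0.292 m.
v = √(2g·h_v) = √(2 × 9.81 × 0.292) = 2.39 m/s.

v ≈ 2.39 m/s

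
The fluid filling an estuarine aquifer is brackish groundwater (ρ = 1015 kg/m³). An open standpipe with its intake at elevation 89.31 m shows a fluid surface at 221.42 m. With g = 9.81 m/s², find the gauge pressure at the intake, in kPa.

Pressure head ψ = h − z = 221.42 − 89.31 = 132.11 m.
P = ρgψ = 1015 × 9.81 × 132.11 = 1315439 Pa ≈ 1320 kPa.

P ≈ 1320 kPa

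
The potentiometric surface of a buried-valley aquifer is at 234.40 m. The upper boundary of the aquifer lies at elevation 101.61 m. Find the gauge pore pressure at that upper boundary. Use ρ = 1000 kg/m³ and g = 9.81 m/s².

Pressure head at the aquifer top: ψ = h − z = 234.40 − 101.61 = 132.79 m.
P = ρgψ = 1000 × 9.81 × 132.79 = 1302670 Pa ≈ 1300 kPa.

P ≈ 1300 kPa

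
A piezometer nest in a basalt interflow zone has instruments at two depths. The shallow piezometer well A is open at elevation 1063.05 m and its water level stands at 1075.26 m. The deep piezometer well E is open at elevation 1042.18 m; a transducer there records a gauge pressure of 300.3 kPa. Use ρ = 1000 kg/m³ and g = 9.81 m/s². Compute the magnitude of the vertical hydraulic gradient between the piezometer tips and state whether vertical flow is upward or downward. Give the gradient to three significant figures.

Total head at well A: h = 1075.26 m (water level in the standpipe).
Pressure head at well E: ψ = P/(ρg) = 300.3×1000 / (1000 × 9.81) = 30.61 m.
Total head at well E: h = z + ψ = 1042.18 + 30.61 = 1072.79 m.
Δh = h(well A) − h(well E) = 1075.26 − 1072.79 = 2.47 m.
Vertical separation Δz = 1063.05 − 1042.18 = 20.87 m.
|i_v| = |Δh| / Δz = 2.47 / 20.87 = 0.118.
Head is higher in the shallow piezometer, so vertical flow is downward (recharge condition).

|i_v| ≈ 0.118; vertical flow is downward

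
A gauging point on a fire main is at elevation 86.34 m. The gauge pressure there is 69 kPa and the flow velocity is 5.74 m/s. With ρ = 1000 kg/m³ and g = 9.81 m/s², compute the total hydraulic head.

h ≈ 95.05 m

Pressure head ψ = P/(ρg) = 69×1000 / (1000 × 9.81) = 7.03 m.
Velocity head = v²/(2g) = 5.74² / (2 × 9.81) = 1.679 m.
h = z + ψ + v²/(2g) = 86.34 + 7.03 + 1.679 = 95.05 m.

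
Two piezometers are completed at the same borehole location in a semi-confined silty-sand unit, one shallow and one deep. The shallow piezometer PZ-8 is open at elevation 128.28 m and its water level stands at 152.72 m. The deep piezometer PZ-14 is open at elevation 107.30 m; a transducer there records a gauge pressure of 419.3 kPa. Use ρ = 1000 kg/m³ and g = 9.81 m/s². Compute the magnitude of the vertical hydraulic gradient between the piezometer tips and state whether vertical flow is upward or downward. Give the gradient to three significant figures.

Total head at PZ-8: h = 152.72 m (water level in the standpipe).
Pressure head at PZ-14: ψ = P/(ρg) = 419.3×1000 / (1000 × 9.81) = 42.74 m.
Total head at PZ-14: h = z + ψ = 107.30 + 42.74 = 150.04 m.
Δh = h(PZ-8) − h(PZ-14) = 152.72 − 150.04 = 2.68 m.
Vertical separation Δz = 128.28 − 107.30 = 20.98 m.
|i_v| = |Δh| / Δz = 2.68 / 20.98 = 0.128.
Head is higher in the shallow piezometer, so vertical flow is downward (recharge condition).

|i_v| ≈ 0.128; vertical flow is downward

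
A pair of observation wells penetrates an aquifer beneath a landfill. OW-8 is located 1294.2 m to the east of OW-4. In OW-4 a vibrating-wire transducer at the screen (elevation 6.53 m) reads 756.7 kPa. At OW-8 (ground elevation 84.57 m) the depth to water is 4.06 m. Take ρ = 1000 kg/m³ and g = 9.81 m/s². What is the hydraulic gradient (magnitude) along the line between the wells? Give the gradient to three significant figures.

i ≈ 0.00244

Pressure head at OW-4: ψ = P/(ρg) = 756.7×1000 / (1000 × 9.81) = 77.14 m.
Total head at OW-4: h = z + ψ = 6.53 + 77.14 = 83.67 m.
Total head at OW-8: h = 84.57 − 4.06 = 80.51 m.
Head difference: h(OW-4) − h(OW-8) = 83.67 − 80.51 = 3.16 m.
Hydraulic gradient: i = |Δh| / L = 3.16 / 1294.2 = 0.00244.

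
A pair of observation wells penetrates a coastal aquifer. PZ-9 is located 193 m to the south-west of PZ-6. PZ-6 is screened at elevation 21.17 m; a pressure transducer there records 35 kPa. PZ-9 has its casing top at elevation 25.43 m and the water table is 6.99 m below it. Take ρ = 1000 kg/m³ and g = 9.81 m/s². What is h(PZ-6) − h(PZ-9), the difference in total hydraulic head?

Pressure head at PZ-6: ψ = P/(ρg) = 35×1000 / (1000 × 9.81) = 3.57 m.
Total head at PZ-6: h = z + ψ = 21.17 + 3.57 = 24.74 m.
Total head at PZ-9: h = 25.43 − 6.99 = 18.44 m.
Head difference: h(PZ-6) − h(PZ-9) = 24.74 − 18.44 = 6.30 m.

Δh ≈ 6.30 m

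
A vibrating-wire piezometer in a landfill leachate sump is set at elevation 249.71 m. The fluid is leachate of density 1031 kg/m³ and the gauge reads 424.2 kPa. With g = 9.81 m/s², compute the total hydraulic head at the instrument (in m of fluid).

h ≈ 291.65 m

ψ = P/(ρg) = 424.2×1000 / (1031 × 9.81) = 41.94 m.
h = z + ψ = 249.71 + 41.94 = 291.65 m.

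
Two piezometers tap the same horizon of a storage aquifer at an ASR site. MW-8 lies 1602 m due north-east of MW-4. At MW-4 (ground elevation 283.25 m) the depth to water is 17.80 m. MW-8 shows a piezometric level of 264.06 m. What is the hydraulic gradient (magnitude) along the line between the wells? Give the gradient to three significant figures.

Total head at MW-4: h = 283.25 − 17.80 = 265.45 m.
Total head at MW-8: h = 264.06 m (water level in the piezometer is the total head).
Head difference: h(MW-4) − h(MW-8) = 265.45 − 264.06 = 1.39 m.
Hydraulic gradient: i = |Δh| / L = 1.39 / 1602 = 0.000868.

i ≈ 0.000868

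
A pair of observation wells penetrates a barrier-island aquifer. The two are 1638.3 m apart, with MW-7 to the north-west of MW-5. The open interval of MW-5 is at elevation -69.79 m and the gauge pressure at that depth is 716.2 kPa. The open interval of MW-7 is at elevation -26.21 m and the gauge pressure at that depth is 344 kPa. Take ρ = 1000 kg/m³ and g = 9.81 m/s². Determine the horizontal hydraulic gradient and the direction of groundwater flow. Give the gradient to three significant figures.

i ≈ 0.00344; groundwater flows toward the south-east

Pressure head at MW-5: ψ = P/(ρg) = 716.2×1000 / (1000 × 9.81) = 73.01 m.
Total head at MW-5: h = z + ψ = -69.79 + 73.01 = 3.22 m.
Pressure head at MW-7: ψ = P/(ρg) = 344×1000 / (1000 × 9.81) = 35.07 m.
Total head at MW-7: h = z + ψ = -26.21 + 35.07 = 8.86 m.
Head difference: h(MW-5) − h(MW-7) = 3.22 − 8.86 = -5.64 m.
Hydraulic gradient: i = |Δh| / L = 5.64 / 1638.3 = 0.00344.
Flow is from higher to lower head: from MW-7 toward MW-5, i.e. toward the south-east.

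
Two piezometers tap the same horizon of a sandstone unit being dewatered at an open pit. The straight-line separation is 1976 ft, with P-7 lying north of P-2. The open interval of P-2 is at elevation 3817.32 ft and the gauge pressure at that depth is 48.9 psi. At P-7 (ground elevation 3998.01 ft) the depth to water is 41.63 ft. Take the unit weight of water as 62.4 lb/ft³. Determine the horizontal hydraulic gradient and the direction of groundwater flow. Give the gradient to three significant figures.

Pressure head at P-2: ψ = 144·P/γ = 144 × 48.9 / 62.4 = 112.85 ft.
Total head at P-2: h = z + ψ = 3817.32 + 112.85 = 3930.17 ft.
Total head at P-7: h = 3998.01 − 41.63 = 3956.38 ft.
Head difference: h(P-2) − h(P-7) = 3930.17 − 3956.38 = -26.21 ft.
Hydraulic gradient: i = |Δh| / L = 26.21 / 1976 = 0.0133.
Flow is from higher to lower head: from P-7 toward P-2, i.e. toward the south.

i ≈ 0.0133; groundwater flows toward the south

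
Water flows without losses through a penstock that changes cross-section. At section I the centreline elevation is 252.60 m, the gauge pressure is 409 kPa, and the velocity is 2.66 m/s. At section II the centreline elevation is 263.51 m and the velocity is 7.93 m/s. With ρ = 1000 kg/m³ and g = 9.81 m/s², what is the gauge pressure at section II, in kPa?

Pressure head at I: ψ₁ = P₁/(ρg) = 409×1000 / (1000 × 9.81) = 41.69 m.
Velocity heads: v₁²/2g = 2.66²/19.62 = 0.361 m; v₂²/2g = 7.93²/19.62 = 3.205 m.
Total head H = z₁ + ψ₁ + v₁²/2g = 252.60 + 41.69 + 0.361 = 294.65 m.
ψ₂ = H − z₂ − v₂²/2g = 294.65 − 263.51 − 3.205 = 27.93 m.
P₂ = ρgψ₂ = 1000 × 9.81 × 27.93 ≈ 274 kPa.

P₂ ≈ 274 kPa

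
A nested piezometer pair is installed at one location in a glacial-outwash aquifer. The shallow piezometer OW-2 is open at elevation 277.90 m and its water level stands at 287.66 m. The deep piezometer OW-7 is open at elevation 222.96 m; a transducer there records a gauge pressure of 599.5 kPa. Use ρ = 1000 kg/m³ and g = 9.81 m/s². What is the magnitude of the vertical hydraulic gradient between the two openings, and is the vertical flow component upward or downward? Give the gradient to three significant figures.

Total head at OW-2: h = 287.66 m (water level in the standpipe).
Pressure head at OW-7: ψ = P/(ρg) = 599.5×1000 / (1000 × 9.81) = 61.11 m.
Total head at OW-7: h = z + ψ = 222.96 + 61.11 = 284.07 m.
Δh = h(OW-2) − h(OW-7) = 287.66 − 284.07 = 3.59 m.
Vertical separation Δz = 277.90 − 222.96 = 54.94 m.
|i_v| = |Δh| / Δz = 3.59 / 54.94 = 0.0653.
Head is higher in the shallow piezometer, so vertical flow is downward (recharge condition).

|i_v| ≈ 0.0653; vertical flow is downward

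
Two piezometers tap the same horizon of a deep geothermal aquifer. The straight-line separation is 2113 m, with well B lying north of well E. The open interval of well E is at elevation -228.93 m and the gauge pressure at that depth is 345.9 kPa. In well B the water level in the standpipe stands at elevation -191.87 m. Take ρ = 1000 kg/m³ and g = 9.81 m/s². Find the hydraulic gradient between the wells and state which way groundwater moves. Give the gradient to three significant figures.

i ≈ 0.000852; groundwater flows toward the south

Pressure head at well E: ψ = P/(ρg) = 345.9×1000 / (1000 × 9.81) = 35.26 m.
Total head at well E: h = z + ψ = -228.93 + 35.26 = -193.67 m.
Total head at well B: h = -191.87 m (water level in the piezometer is the total head).
Head difference: h(well E) − h(well B) = -193.67 − (-191.87) = -1.80 m.
Hydraulic gradient: i = |Δh| / L = 1.80 / 2113 = 0.000852.
Flow is from higher to lower head: from well B toward well E, i.e. toward the south.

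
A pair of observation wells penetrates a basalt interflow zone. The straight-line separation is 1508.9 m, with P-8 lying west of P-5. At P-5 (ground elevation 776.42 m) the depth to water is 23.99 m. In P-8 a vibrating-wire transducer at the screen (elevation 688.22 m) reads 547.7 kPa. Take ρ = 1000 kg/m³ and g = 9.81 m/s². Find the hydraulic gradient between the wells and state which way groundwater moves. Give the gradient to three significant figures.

i ≈ 0.00555; groundwater flows toward the west

Total head at P-5: h = 776.42 − 23.99 = 752.43 m.
Pressure head at P-8: ψ = P/(ρg) = 547.7×1000 / (1000 × 9.81) = 55.83 m.
Total head at P-8: h = z + ψ = 688.22 + 55.83 = 744.05 m.
Head difference: h(P-5) − h(P-8) = 752.43 − 744.05 = 8.38 m.
Hydraulic gradient: i = |Δh| / L = 8.38 / 1508.9 = 0.00555.
Flow is from higher to lower head: from P-5 toward P-8, i.e. toward the west.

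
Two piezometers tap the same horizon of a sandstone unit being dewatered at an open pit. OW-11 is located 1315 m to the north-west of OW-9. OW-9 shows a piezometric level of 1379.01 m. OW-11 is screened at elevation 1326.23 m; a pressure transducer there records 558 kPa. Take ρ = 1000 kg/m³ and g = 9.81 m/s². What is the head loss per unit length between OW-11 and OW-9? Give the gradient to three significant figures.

Total head at OW-9: h = 1379.01 m (water level in the piezometer is the total head).
Pressure head at OW-11: ψ = P/(ρg) = 558×1000 / (1000 × 9.81) = 56.88 m.
Total head at OW-11: h = z + ψ = 1326.23 + 56.88 = 1383.11 m.
Head difference: h(OW-9) − h(OW-11) = 1379.01 − 1383.11 = -4.10 m.
Hydraulic gradient: i = |Δh| / L = 4.10 / 1315 = 0.00312.

i ≈ 0.00312 m/m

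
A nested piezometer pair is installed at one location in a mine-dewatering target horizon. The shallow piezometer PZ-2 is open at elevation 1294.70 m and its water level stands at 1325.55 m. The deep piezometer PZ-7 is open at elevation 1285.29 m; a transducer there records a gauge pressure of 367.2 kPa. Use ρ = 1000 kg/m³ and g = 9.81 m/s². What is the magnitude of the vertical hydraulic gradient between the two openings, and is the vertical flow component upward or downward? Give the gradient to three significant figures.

Total head at PZ-2: h = 1325.55 m (water level in the standpipe).
Pressure head at PZ-7: ψ = P/(ρg) = 367.2×1000 / (1000 × 9.81) = 37.43 m.
Total head at PZ-7: h = z + ψ = 1285.29 + 37.43 = 1322.72 m.
Δh = h(PZ-2) − h(PZ-7) = 1325.55 − 1322.72 = 2.83 m.
Vertical separation Δz = 1294.70 − 1285.29 = 9.41 m.
|i_v| = |Δh| / Δz = 2.83 / 9.41 = 0.301.
Head is higher in the shallow piezometer, so vertical flow is downward (recharge condition).

|i_v| ≈ 0.301; vertical flow is downward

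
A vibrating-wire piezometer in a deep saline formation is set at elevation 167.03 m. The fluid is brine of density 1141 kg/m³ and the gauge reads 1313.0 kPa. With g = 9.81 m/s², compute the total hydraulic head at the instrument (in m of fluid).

h ≈ 284.33 m

ψ = P/(ρg) = 1313.0×1000 / (1141 × 9.81) = 117.30 m.
h = z + ψ = 167.03 + 117.30 = 284.33 m.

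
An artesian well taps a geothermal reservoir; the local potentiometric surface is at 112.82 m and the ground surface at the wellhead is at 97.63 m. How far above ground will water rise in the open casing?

≈ 15.19 m above ground

Water rises to the potentiometric surface, so the rise above ground = 112.82 − 97.63 = 15.19 m.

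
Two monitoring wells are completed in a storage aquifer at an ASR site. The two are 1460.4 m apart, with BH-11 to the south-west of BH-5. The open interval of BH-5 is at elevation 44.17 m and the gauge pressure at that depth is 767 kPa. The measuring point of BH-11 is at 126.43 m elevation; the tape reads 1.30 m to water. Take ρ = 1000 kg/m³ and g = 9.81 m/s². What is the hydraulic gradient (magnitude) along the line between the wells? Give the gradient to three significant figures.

Pressure head at BH-5: ψ = P/(ρg) = 767×1000 / (1000 × 9.81) = 78.19 m.
Total head at BH-5: h = z + ψ = 44.17 + 78.19 = 122.36 m.
Total head at BH-11: h = 126.43 − 1.30 = 125.13 m.
Head difference: h(BH-5) − h(BH-11) = 122.36 − 125.13 = -2.77 m.
Hydraulic gradient: i = |Δh| / L = 2.77 / 1460.4 = 0.00190.

i ≈ 0.00190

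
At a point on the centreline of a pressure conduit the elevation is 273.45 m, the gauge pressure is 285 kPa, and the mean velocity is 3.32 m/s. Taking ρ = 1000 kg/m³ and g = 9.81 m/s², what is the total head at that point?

h ≈ 303.06 m

Pressure head ψ = P/(ρg) = 285×1000 / (1000 × 9.81) = 29.05 m.
Velocity head = v²/(2g) = 3.32² / (2 × 9.81) = 0.562 m.
h = z + ψ + v²/(2g) = 273.45 + 29.05 + 0.562 = 303.06 m.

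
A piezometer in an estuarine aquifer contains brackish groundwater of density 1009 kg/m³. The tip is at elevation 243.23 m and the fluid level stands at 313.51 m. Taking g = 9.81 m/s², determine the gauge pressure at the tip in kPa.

P ≈ 696 kPa

Pressure head ψ = h − z = 313.51 − 243.23 = 70.28 m.
P = ρgψ = 1009 × 9.81 × 70.28 = 695652 Pa ≈ 696 kPa.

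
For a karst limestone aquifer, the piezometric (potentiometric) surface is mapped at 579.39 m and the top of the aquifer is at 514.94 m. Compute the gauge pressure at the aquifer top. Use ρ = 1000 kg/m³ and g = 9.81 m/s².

P ≈ 632 kPa

Pressure head at the aquifer top: ψ = h − z = 579.39 − 514.94 = 64.45 m.
P = ρgψ = 1000 × 9.81 × 64.45 = 632254 Pa ≈ 632 kPa.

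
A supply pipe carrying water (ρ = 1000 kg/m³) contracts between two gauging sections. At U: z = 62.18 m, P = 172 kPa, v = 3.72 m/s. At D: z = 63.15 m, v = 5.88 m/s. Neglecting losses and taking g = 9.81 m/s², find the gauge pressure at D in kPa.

Pressure head at U: ψ₁ = P₁/(ρg) = 172×1000 / (1000 × 9.81) = 17.53 m.
Velocity heads: v₁²/2g = 3.72²/19.62 = 0.705 m; v₂²/2g = 5.88²/19.62 = 1.762 m.
Total head H = z₁ + ψ₁ + v₁²/2g = 62.18 + 17.53 + 0.705 = 80.42 m.
ψ₂ = H − z₂ − v₂²/2g = 80.42 − 63.15 − 1.762 = 15.51 m.
P₂ = ρgψ₂ = 1000 × 9.81 × 15.51 ≈ 152 kPa.

P₂ ≈ 152 kPa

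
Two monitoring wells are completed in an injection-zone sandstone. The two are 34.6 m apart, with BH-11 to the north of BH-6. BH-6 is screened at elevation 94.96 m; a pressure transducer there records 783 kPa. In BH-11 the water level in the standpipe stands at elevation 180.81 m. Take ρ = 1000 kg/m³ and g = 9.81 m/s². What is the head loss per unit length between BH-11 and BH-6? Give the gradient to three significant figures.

i ≈ 0.174 m/m

Pressure head at BH-6: ψ = P/(ρg) = 783×1000 / (1000 × 9.81) = 79.82 m.
Total head at BH-6: h = z + ψ = 94.96 + 79.82 = 174.78 m.
Total head at BH-11: h = 180.81 m (water level in the piezometer is the total head).
Head difference: h(BH-6) − h(BH-11) = 174.78 − 180.81 = -6.03 m.
Hydraulic gradient: i = |Δh| / L = 6.03 / 34.6 = 0.174.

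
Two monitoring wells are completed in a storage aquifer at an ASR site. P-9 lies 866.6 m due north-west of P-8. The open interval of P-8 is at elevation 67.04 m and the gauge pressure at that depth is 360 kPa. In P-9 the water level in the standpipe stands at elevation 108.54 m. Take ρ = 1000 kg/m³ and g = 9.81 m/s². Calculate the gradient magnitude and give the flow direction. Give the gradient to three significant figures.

i ≈ 0.00554; groundwater flows toward the south-east

Pressure head at P-8: ψ = P/(ρg) = 360×1000 / (1000 × 9.81) = 36.70 m.
Total head at P-8: h = z + ψ = 67.04 + 36.70 = 103.74 m.
Total head at P-9: h = 108.54 m (water level in the piezometer is the total head).
Head difference: h(P-8) − h(P-9) = 103.74 − 108.54 = -4.80 m.
Hydraulic gradient: i = |Δh| / L = 4.80 / 866.6 = 0.00554.
Flow is from higher to lower head: from P-9 toward P-8, i.e. toward the south-east.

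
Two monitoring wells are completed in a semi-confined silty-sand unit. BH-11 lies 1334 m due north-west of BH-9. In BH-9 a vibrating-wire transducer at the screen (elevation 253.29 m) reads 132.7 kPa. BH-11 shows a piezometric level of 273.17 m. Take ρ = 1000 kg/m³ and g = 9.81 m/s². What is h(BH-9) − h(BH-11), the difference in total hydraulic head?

Δh ≈ -6.35 m

Pressure head at BH-9: ψ = P/(ρg) = 132.7×1000 / (1000 × 9.81) = 13.53 m.
Total head at BH-9: h = z + ψ = 253.29 + 13.53 = 266.82 m.
Total head at BH-11: h = 273.17 m (water level in the piezometer is the total head).
Head difference: h(BH-9) − h(BH-11) = 266.82 − 273.17 = -6.35 m.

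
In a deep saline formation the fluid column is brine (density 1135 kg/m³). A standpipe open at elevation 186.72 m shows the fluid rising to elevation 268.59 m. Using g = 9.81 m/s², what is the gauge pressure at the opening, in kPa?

P ≈ 912 kPa

Pressure head ψ = h − z = 268.59 − 186.72 = 81.87 m.
P = ρgψ = 1135 × 9.81 × 81.87 = 911569 Pa ≈ 912 kPa.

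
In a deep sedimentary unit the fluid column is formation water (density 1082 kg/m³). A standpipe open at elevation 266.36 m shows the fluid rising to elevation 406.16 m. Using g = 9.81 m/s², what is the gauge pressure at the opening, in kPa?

P ≈ 1480 kPa

Pressure head ψ = h − z = 406.16 − 266.36 = 139.80 m.
P = ρgψ = 1082 × 9.81 × 139.80 = 1483896 Pa ≈ 1480 kPa.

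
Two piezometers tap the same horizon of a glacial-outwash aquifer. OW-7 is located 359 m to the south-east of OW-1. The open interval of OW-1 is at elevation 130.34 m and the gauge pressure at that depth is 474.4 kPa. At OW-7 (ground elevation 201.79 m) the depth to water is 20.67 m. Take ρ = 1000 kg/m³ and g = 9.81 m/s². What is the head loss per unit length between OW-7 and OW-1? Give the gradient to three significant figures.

i ≈ 0.00674 m/m

Pressure head at OW-1: ψ = P/(ρg) = 474.4×1000 / (1000 × 9.81) = 48.36 m.
Total head at OW-1: h = z + ψ = 130.34 + 48.36 = 178.70 m.
Total head at OW-7: h = 201.79 − 20.67 = 181.12 m.
Head difference: h(OW-1) − h(OW-7) = 178.70 − 181.12 = -2.42 m.
Hydraulic gradient: i = |Δh| / L = 2.42 / 359 = 0.00674.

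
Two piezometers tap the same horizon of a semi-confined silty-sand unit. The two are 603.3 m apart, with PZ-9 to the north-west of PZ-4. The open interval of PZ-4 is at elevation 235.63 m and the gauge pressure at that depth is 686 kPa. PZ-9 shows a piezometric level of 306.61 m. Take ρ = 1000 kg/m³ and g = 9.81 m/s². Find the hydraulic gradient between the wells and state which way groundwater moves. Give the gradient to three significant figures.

i ≈ 0.00174; groundwater flows toward the south-east

Pressure head at PZ-4: ψ = P/(ρg) = 686×1000 / (1000 × 9.81) = 69.93 m.
Total head at PZ-4: h = z + ψ = 235.63 + 69.93 = 305.56 m.
Total head at PZ-9: h = 306.61 m (water level in the piezometer is the total head).
Head difference: h(PZ-4) − h(PZ-9) = 305.56 − 306.61 = -1.05 m.
Hydraulic gradient: i = |Δh| / L = 1.05 / 603.3 = 0.00174.
Flow is from higher to lower head: from PZ-9 toward PZ-4, i.e. toward the south-east.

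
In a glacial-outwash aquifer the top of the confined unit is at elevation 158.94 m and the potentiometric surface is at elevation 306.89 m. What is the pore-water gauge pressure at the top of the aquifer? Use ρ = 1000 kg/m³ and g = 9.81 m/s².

P ≈ 1450 kPa

Pressure head at the aquifer top: ψ = h − z = 306.89 − 158.94 = 147.95 m.
P = ρgψ = 1000 × 9.81 × 147.95 = 1451390 Pa ≈ 1450 kPa.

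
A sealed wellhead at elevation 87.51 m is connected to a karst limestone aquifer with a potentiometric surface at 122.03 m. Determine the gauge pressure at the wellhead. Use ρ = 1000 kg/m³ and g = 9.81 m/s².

Head above the cap: Δh = 122.03 − 87.51 = 34.52 m.
P = ρgΔh = 1000 × 9.81 × 34.52 = 338641 Pa ≈ 339 kPa.

P ≈ 339 kPa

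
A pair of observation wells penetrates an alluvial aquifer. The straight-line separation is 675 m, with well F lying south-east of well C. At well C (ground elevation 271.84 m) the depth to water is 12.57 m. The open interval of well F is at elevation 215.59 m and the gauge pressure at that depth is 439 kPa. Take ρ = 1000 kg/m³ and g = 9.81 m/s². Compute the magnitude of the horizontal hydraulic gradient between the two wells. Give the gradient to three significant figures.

Total head at well C: h = 271.84 − 12.57 = 259.27 m.
Pressure head at well F: ψ = P/(ρg) = 439×1000 / (1000 × 9.81) = 44.75 m.
Total head at well F: h = z + ψ = 215.59 + 44.75 = 260.34 m.
Head difference: h(well C) − h(well F) = 259.27 − 260.34 = -1.07 m.
Hydraulic gradient: i = |Δh| / L = 1.07 / 675 = 0.00159.

i ≈ 0.00159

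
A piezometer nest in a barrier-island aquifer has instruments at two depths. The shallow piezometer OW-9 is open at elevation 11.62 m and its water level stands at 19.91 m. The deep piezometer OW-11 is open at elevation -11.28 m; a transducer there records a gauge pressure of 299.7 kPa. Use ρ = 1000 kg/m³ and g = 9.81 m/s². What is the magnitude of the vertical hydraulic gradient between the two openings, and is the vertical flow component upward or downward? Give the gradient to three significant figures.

Total head at OW-9: h = 19.91 m (water level in the standpipe).
Pressure head at OW-11: ψ = P/(ρg) = 299.7×1000 / (1000 × 9.81) = 30.55 m.
Total head at OW-11: h = z + ψ = -11.28 + 30.55 = 19.27 m.
Δh = h(OW-9) − h(OW-11) = 19.91 − 19.27 = 0.64 m.
Vertical separation Δz = 11.62 − (-11.28) = 22.90 m.
|i_v| = |Δh| / Δz = 0.64 / 22.90 = 0.0279.
Head is higher in the shallow piezometer, so vertical flow is downward (recharge condition).

|i_v| ≈ 0.0279; vertical flow is downward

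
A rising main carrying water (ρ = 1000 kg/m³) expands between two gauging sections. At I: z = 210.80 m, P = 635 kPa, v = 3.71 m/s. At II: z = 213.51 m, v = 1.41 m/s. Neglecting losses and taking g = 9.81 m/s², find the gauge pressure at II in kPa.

Pressure head at I: ψ₁ = P₁/(ρg) = 635×1000 / (1000 × 9.81) = 64.73 m.
Velocity heads: v₁²/2g = 3.71²/19.62 = 0.702 m; v₂²/2g = 1.41²/19.62 = 0.101 m.
Total head H = z₁ + ψ₁ + v₁²/2g = 210.80 + 64.73 + 0.702 = 276.23 m.
ψ₂ = H − z₂ − v₂²/2g = 276.23 − 213.51 − 0.101 = 62.62 m.
P₂ = ρgψ₂ = 1000 × 9.81 × 62.62 ≈ 614 kPa.

P₂ ≈ 614 kPa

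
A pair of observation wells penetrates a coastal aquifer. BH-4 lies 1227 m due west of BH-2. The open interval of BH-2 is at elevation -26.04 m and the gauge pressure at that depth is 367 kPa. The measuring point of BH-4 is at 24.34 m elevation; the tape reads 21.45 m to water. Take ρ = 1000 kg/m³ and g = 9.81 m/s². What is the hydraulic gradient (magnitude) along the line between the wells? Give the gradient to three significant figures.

Pressure head at BH-2: ψ = P/(ρg) = 367×1000 / (1000 × 9.81) = 37.41 m.
Total head at BH-2: h = z + ψ = -26.04 + 37.41 = 11.37 m.
Total head at BH-4: h = 24.34 − 21.45 = 2.89 m.
Head difference: h(BH-2) − h(BH-4) = 11.37 − 2.89 = 8.48 m.
Hydraulic gradient: i = |Δh| / L = 8.48 / 1227 = 0.00691.

i ≈ 0.00691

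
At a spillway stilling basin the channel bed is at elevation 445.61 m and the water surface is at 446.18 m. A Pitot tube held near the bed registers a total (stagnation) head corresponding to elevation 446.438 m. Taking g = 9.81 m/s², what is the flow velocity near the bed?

Near the bed, under hydrostatic conditions, the piezometric head (z + ψ) equals the free-surface elevation, 446.18 m.
Velocity head = total − piezometric = 446.438 − 446.18 = 0.258 m.
v = √(2g·h_v) = √(2 × 9.81 × 0.258) = 2.25 m/s.

v ≈ 2.25 m/s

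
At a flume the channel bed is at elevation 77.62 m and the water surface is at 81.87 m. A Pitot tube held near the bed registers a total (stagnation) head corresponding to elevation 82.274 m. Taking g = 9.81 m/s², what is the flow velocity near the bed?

Near the bed, under hydrostatic conditions, the piezometric head (z + ψ) equals the free-surface elevation, 81.87 m.
Velocity head = total − piezometric = 82.274 − 81.87 = 0.404 m.
v = √(2g·h_v) = √(2 × 9.81 × 0.404) = 2.82 m/s.

v ≈ 2.82 m/s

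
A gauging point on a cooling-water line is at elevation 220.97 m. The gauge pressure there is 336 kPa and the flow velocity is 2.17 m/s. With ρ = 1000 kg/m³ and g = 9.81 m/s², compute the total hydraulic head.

Pressure head ψ = P/(ρg) = 336×1000 / (1000 × 9.81) = 34.25 m.
Velocity head = v²/(2g) = 2.17² / (2 × 9.81) = 0.240 m.
h = z + ψ + v²/(2g) = 220.97 + 34.25 + 0.240 = 255.46 m.

h ≈ 255.46 m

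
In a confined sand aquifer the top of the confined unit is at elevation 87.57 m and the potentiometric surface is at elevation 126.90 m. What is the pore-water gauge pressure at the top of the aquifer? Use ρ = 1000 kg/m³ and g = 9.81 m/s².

P ≈ 386 kPa

Pressure head at the aquifer top: ψ = h − z = 126.90 − 87.57 = 39.33 m.
P = ρgψ = 1000 × 9.81 × 39.33 = 385827 Pa ≈ 386 kPa.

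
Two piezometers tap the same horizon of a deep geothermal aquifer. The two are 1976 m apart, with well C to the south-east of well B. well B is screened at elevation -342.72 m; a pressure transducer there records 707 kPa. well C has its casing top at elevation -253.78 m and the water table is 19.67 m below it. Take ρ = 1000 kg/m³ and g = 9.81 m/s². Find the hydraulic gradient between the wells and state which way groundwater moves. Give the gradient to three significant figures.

i ≈ 0.00142; groundwater flows toward the south-east

Pressure head at well B: ψ = P/(ρg) = 707×1000 / (1000 × 9.81) = 72.07 m.
Total head at well B: h = z + ψ = -342.72 + 72.07 = -270.65 m.
Total head at well C: h = -253.78 − 19.67 = -273.45 m.
Head difference: h(well B) − h(well C) = -270.65 − (-273.45) = 2.80 m.
Hydraulic gradient: i = |Δh| / L = 2.80 / 1976 = 0.00142.
Flow is from higher to lower head: from well B toward well C, i.e. toward the south-east.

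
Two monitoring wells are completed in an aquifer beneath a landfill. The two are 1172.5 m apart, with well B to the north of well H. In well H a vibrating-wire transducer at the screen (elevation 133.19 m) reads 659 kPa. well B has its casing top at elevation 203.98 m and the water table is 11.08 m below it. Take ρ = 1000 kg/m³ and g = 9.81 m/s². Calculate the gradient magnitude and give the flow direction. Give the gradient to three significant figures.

i ≈ 0.00637; groundwater flows toward the north

Pressure head at well H: ψ = P/(ρg) = 659×1000 / (1000 × 9.81) = 67.18 m.
Total head at well H: h = z + ψ = 133.19 + 67.18 = 200.37 m.
Total head at well B: h = 203.98 − 11.08 = 192.90 m.
Head difference: h(well H) − h(well B) = 200.37 − 192.90 = 7.47 m.
Hydraulic gradient: i = |Δh| / L = 7.47 / 1172.5 = 0.00637.
Flow is from higher to lower head: from well H toward well B, i.e. toward the north.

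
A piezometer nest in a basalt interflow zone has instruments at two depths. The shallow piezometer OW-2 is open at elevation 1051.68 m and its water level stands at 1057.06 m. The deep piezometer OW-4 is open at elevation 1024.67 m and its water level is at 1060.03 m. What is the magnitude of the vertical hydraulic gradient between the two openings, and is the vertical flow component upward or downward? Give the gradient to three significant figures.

Total head at OW-2: h = 1057.06 m (water level in the standpipe).
Total head at OW-4: h = 1060.03 m.
Δh = h(OW-2) − h(OW-4) = 1057.06 − 1060.03 = -2.97 m.
Vertical separation Δz = 1051.68 − 1024.67 = 27.01 m.
|i_v| = |Δh| / Δz = 2.97 / 27.01 = 0.110.
Head is higher in the deep piezometer, so vertical flow is upward (discharge condition).

|i_v| ≈ 0.110; vertical flow is upward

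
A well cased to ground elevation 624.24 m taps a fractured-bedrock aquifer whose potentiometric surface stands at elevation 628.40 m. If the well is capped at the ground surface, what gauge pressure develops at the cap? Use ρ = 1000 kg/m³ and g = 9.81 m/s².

Head above the cap: Δh = 628.40 − 624.24 = 4.16 m.
P = ρgΔh = 1000 × 9.81 × 4.16 = 40810 Pa ≈ 40.8 kPa.

P ≈ 40.8 kPa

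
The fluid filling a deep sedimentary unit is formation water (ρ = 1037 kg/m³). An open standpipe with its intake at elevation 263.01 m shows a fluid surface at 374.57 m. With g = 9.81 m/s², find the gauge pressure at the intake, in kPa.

Pressure head ψ = h − z = 374.57 − 263.01 = 111.56 m.
P = ρgψ = 1037 × 9.81 × 111.56 = 1134897 Pa ≈ 1130 kPa.

P ≈ 1130 kPa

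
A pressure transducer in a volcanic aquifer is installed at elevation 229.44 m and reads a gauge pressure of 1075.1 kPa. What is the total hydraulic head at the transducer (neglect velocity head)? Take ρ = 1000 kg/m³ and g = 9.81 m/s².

ψ = P/(ρg) = 1075.1×1000 / (1000 × 9.81) = 109.59 m.
h = z + ψ = 229.44 + 109.59 = 339.03 m.

h ≈ 339.03 m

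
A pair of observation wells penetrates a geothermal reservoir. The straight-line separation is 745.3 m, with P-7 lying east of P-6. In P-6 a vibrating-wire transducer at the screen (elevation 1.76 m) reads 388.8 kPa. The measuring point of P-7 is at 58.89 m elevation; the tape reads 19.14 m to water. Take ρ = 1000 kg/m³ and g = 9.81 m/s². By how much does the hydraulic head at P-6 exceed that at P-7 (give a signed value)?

Δh ≈ 1.64 m

Pressure head at P-6: ψ = P/(ρg) = 388.8×1000 / (1000 × 9.81) = 39.63 m.
Total head at P-6: h = z + ψ = 1.76 + 39.63 = 41.39 m.
Total head at P-7: h = 58.89 − 19.14 = 39.75 m.
Head difference: h(P-6) − h(P-7) = 41.39 − 39.75 = 1.64 m.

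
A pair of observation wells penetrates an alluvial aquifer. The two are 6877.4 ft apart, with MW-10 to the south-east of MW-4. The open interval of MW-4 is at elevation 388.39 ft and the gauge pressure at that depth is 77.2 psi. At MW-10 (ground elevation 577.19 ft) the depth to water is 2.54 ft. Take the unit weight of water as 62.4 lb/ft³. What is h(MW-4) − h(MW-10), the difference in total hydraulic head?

Δh ≈ -8.11 ft

Pressure head at MW-4: ψ = 144·P/γ = 144 × 77.2 / 62.4 = 178.15 ft.
Total head at MW-4: h = z + ψ = 388.39 + 178.15 = 566.54 ft.
Total head at MW-10: h = 577.19 − 2.54 = 574.65 ft.
Head difference: h(MW-4) − h(MW-10) = 566.54 − 574.65 = -8.11 ft.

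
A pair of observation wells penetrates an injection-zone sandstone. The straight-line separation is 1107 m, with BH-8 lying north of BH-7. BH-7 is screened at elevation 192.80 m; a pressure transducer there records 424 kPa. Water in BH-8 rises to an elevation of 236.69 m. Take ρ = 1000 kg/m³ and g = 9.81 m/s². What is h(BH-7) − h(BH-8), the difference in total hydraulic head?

Pressure head at BH-7: ψ = P/(ρg) = 424×1000 / (1000 × 9.81) = 43.22 m.
Total head at BH-7: h = z + ψ = 192.80 + 43.22 = 236.02 m.
Total head at BH-8: h = 236.69 m (water level in the piezometer is the total head).
Head difference: h(BH-7) − h(BH-8) = 236.02 − 236.69 = -0.67 m.

Δh ≈ -0.67 m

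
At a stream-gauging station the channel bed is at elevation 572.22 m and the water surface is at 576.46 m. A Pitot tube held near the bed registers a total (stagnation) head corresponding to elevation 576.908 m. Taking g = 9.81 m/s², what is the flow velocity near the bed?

v ≈ 2.96 m/s

Near the bed, under hydrostatic conditions, the piezometric head (z + ψ) equals the free-surface elevation, 576.46 m.
Velocity head = total − piezometric = 576.908 − 576.46 = 0.448 m.
v = √(2g·h_v) = √(2 × 9.81 × 0.448) = 2.96 m/s.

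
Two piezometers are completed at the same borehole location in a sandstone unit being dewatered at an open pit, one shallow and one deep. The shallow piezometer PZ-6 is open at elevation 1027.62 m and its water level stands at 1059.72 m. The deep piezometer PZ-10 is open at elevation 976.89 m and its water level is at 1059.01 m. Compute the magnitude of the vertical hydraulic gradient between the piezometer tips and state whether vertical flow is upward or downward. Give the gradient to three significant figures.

Total head at PZ-6: h = 1059.72 m (water level in the standpipe).
Total head at PZ-10: h = 1059.01 m.
Δh = h(PZ-6) − h(PZ-10) = 1059.72 − 1059.01 = 0.71 m.
Vertical separation Δz = 1027.62 − 976.89 = 50.73 m.
|i_v| = |Δh| / Δz = 0.71 / 50.73 = 0.0140.
Head is higher in the shallow piezometer, so vertical flow is downward (recharge condition).

|i_v| ≈ 0.0140; vertical flow is downward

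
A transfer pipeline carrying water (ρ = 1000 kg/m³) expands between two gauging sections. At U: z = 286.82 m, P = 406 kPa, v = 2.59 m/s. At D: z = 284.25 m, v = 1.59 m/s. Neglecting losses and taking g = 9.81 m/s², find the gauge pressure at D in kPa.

Pressure head at U: ψ₁ = P₁/(ρg) = 406×1000 / (1000 × 9.81) = 41.39 m.
Velocity heads: v₁²/2g = 2.59²/19.62 = 0.342 m; v₂²/2g = 1.59²/19.62 = 0.129 m.
Total head H = z₁ + ψ₁ + v₁²/2g = 286.82 + 41.39 + 0.342 = 328.55 m.
ψ₂ = H − z₂ − v₂²/2g = 328.55 − 284.25 − 0.129 = 44.17 m.
P₂ = ρgψ₂ = 1000 × 9.81 × 44.17 ≈ 433 kPa.

P₂ ≈ 433 kPa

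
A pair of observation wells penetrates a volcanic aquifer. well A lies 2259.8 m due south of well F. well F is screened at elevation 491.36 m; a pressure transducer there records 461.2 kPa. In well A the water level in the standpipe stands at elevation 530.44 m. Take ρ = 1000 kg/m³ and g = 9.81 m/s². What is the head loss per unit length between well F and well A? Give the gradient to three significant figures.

Pressure head at well F: ψ = P/(ρg) = 461.2×1000 / (1000 × 9.81) = 47.01 m.
Total head at well F: h = z + ψ = 491.36 + 47.01 = 538.37 m.
Total head at well A: h = 530.44 m (water level in the piezometer is the total head).
Head difference: h(well F) − h(well A) = 538.37 − 530.44 = 7.93 m.
Hydraulic gradient: i = |Δh| / L = 7.93 / 2259.8 = 0.00351.

i ≈ 0.00351 m/m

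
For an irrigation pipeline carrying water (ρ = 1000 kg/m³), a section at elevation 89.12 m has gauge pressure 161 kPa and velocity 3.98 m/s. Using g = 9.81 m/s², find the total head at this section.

h ≈ 106.34 m

Pressure head ψ = P/(ρg) = 161×1000 / (1000 × 9.81) = 16.41 m.
Velocity head = v²/(2g) = 3.98² / (2 × 9.81) = 0.807 m.
h = z + ψ + v²/(2g) = 89.12 + 16.41 + 0.807 = 106.34 m.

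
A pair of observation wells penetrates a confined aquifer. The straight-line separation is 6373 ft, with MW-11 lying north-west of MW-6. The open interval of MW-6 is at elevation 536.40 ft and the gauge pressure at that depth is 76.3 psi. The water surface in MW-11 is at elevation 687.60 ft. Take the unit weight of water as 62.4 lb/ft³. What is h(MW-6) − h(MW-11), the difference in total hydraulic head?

Pressure head at MW-6: ψ = 144·P/γ = 144 × 76.3 / 62.4 = 176.08 ft.
Total head at MW-6: h = z + ψ = 536.40 + 176.08 = 712.48 ft.
Total head at MW-11: h = 687.60 ft (water level in the piezometer is the total head).
Head difference: h(MW-6) − h(MW-11) = 712.48 − 687.60 = 24.88 ft.

Δh ≈ 24.88 ft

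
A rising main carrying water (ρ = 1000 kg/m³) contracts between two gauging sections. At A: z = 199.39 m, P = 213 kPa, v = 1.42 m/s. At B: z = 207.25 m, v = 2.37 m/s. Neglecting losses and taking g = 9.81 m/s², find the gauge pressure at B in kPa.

P₂ ≈ 134 kPa

Pressure head at A: ψ₁ = P₁/(ρg) = 213×1000 / (1000 × 9.81) = 21.71 m.
Velocity heads: v₁²/2g = 1.42²/19.62 = 0.103 m; v₂²/2g = 2.37²/19.62 = 0.286 m.
Total head H = z₁ + ψ₁ + v₁²/2g = 199.39 + 21.71 + 0.103 = 221.20 m.
ψ₂ = H − z₂ − v₂²/2g = 221.20 − 207.25 − 0.286 = 13.66 m.
P₂ = ρgψ₂ = 1000 × 9.81 × 13.66 ≈ 134 kPa.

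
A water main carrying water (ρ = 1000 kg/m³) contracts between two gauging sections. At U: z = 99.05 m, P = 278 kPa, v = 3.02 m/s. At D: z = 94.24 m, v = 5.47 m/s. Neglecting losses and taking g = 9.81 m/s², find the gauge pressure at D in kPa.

Pressure head at U: ψ₁ = P₁/(ρg) = 278×1000 / (1000 × 9.81) = 28.34 m.
Velocity heads: v₁²/2g = 3.02²/19.62 = 0.465 m; v₂²/2g = 5.47²/19.62 = 1.525 m.
Total head H = z₁ + ψ₁ + v₁²/2g = 99.05 + 28.34 + 0.465 = 127.86 m.
ψ₂ = H − z₂ − v₂²/2g = 127.86 − 94.24 − 1.525 = 32.10 m.
P₂ = ρgψ₂ = 1000 × 9.81 × 32.10 ≈ 315 kPa.

P₂ ≈ 315 kPa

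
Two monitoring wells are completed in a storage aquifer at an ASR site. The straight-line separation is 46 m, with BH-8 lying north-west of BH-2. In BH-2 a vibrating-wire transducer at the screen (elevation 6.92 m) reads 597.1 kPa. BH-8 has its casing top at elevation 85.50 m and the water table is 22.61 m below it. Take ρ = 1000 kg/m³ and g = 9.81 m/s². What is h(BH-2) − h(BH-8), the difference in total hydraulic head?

Pressure head at BH-2: ψ = P/(ρg) = 597.1×1000 / (1000 × 9.81) = 60.87 m.
Total head at BH-2: h = z + ψ = 6.92 + 60.87 = 67.79 m.
Total head at BH-8: h = 85.50 − 22.61 = 62.89 m.
Head difference: h(BH-2) − h(BH-8) = 67.79 − 62.89 = 4.90 m.

Δh ≈ 4.90 m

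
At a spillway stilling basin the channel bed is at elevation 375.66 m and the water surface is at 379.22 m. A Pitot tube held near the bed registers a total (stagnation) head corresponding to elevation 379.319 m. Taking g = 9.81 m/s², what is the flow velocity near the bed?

v ≈ 1.39 m/s

Near the bed, under hydrostatic conditions, the piezometric head (z + ψ) equals the free-surface elevation, 379.22 m.
Velocity head = total − piezometric = 379.319 − 379.22 = 0.099 m.
v = √(2g·h_v) = √(2 × 9.81 × 0.099) = 1.39 m/s.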